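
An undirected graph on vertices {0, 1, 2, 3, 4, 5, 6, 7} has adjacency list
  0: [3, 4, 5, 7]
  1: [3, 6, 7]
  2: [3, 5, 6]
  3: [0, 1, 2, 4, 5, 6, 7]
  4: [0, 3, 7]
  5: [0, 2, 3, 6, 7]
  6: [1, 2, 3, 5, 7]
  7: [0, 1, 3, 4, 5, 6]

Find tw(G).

3

A width-3 tree decomposition is:
Bags: B1 = {3, 5, 6, 7}  B2 = {1, 3, 6, 7}  B3 = {0, 3, 5, 7}  B4 = {2, 3, 5, 6}  B5 = {0, 3, 4, 7}
Tree: B1–B2, B1–B3, B1–B4, B3–B5
Each bag holds 4 vertices, so the decomposition has width 3, which upper-bounds the treewidth. For the lower bound, the 4 vertices {2, 3, 5, 6} are pairwise adjacent, and any tree decomposition puts a clique entirely inside one bag — forcing width ≥ 3. Combining the bounds, tw(G) = 3.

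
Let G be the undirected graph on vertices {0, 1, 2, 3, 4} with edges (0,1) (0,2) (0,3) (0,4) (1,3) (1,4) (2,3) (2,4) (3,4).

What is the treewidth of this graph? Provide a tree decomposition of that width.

Every bag has size at most 4, so the width is 4 − 1 = 3 and tw(G) ≤ 3. Conversely, {0, 1, 3, 4} is a clique of size 4, and the vertices of any clique must share a bag in every tree decomposition; so some bag has ≥ 4 vertices and tw(G) ≥ 3. Combining the bounds, tw(G) = 3.

Treewidth 3.
One such decomposition:
Bags: B1 = {0, 1, 3, 4}  B2 = {0, 2, 3, 4}
Tree: B1–B2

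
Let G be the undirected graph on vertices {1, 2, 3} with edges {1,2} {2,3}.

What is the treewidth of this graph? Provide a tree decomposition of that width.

Treewidth 1.
One optimal decomposition is:
Bags: B1 = {2, 3}  B2 = {1, 2}
Tree: B1–B2

Every bag has size at most 2, so the width is 2 − 1 = 1 and tw(G) ≤ 1. G has an edge, so its treewidth is at least 1. Therefore the treewidth is 1.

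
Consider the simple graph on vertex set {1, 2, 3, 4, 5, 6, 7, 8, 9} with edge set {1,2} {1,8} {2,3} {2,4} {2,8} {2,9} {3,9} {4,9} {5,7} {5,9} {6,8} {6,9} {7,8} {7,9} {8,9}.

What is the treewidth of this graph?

A width-2 tree decomposition is:
Bags: B1 = {6, 8, 9}  B2 = {2, 8, 9}  B3 = {7, 8, 9}  B4 = {2, 3, 9}  B5 = {5, 7, 9}  B6 = {1, 2, 8}  B7 = {2, 4, 9}
Tree: B1–B2, B2–B3, B2–B4, B3–B5, B2–B6, B2–B7
Every bag has size at most 3, so the width is 3 − 1 = 2 and tw(G) ≤ 2. For the lower bound, the 3 vertices {1, 2, 8} are pairwise adjacent, and any tree decomposition puts a clique entirely inside one bag — forcing width ≥ 2. Therefore the treewidth is 2.

2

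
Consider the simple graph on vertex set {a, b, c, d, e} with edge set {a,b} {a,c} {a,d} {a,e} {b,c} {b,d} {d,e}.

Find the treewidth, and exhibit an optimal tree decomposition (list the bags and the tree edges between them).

The largest bag has 3 vertices, giving width 2; this decomposition certifies tw(G) ≤ 2. Conversely, {a, d, e} is a clique of size 3, and the vertices of any clique must share a bag in every tree decomposition; so some bag has ≥ 3 vertices and tw(G) ≥ 2. Therefore the treewidth is 2.

Treewidth 2.
One optimal decomposition is:
Bags: B1 = {a, b, d}  B2 = {a, d, e}  B3 = {a, b, c}
Tree: B1–B2, B1–B3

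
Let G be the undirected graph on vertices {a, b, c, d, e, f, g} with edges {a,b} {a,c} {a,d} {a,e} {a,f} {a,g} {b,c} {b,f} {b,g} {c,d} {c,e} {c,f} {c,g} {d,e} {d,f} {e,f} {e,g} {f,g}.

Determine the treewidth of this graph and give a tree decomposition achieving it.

Treewidth 4.
Bags: B1 = {a, c, d, e, f}  B2 = {a, c, e, f, g}  B3 = {a, b, c, f, g}
Tree: B1–B2, B2–B3

The largest bag has 5 vertices, giving width 4; this decomposition certifies tw(G) ≤ 4. On the other hand G contains the 5-clique {a, c, d, e, f}. A clique must lie in a single bag of any decomposition, so no decomposition can have width below 4. The upper and lower bounds meet at 4, so that is the treewidth.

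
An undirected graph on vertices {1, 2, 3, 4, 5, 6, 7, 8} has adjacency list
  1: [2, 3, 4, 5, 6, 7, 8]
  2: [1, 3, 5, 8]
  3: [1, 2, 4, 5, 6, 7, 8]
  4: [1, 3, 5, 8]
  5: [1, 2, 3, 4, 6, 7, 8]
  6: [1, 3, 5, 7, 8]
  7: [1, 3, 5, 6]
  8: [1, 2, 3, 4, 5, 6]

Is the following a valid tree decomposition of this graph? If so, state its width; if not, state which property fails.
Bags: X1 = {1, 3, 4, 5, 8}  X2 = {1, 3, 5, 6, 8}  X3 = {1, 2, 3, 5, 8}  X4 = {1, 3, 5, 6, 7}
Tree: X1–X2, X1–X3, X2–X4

Vertex coverage: the bags together contain {1, 2, 3, 4, 5, 6, 7, 8}, the full vertex set. Edge coverage: each edge of G has both endpoints in at least one bag. Running intersection: for every vertex, the bags containing it form a connected subtree. All three properties hold, so this is a valid tree decomposition of width max|bag| − 1 = 4, and hence tw(G) ≤ 4.

Yes; width 4.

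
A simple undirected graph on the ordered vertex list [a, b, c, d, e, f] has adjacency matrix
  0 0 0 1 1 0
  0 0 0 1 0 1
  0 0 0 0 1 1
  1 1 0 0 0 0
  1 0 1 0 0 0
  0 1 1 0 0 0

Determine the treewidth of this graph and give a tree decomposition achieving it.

Treewidth 2.
One such decomposition:
Bags: B1 = {b, d, f}  B2 = {c, d, f}  B3 = {c, d, e}  B4 = {a, d, e}
Tree: B1–B2, B2–B3, B3–B4

Every bag has size at most 3, so the width is 3 − 1 = 2 and tw(G) ≤ 2. The edges d–b–f–c–e–a–d form a cycle, so G is not a tree and its treewidth is at least 2. The upper and lower bounds meet at 2, so that is the treewidth.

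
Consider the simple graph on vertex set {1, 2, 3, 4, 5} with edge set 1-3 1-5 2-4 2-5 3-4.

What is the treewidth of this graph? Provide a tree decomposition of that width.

Treewidth 2.
One optimal decomposition is:
Bags: B1 = {1, 2, 5}  B2 = {1, 2, 4}  B3 = {1, 3, 4}
Tree: B1–B2, B2–B3

The largest bag has 3 vertices, giving width 2; this decomposition certifies tw(G) ≤ 2. The edges 1–5–2–4–3–1 form a cycle, so G is not a tree and its treewidth is at least 2. Hence tw(G) = 2 exactly.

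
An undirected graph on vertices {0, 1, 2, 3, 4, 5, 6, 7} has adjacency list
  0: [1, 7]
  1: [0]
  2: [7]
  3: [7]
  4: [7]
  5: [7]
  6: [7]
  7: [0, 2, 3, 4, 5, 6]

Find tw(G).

A width-1 tree decomposition is:
Bags: B1 = {0, 7}  B2 = {3, 7}  B3 = {5, 7}  B4 = {6, 7}  B5 = {4, 7}  B6 = {2, 7}  B7 = {0, 1}
Tree: B1–B2, B1–B3, B1–B4, B3–B5, B2–B6, B1–B7
Every bag has size at most 2, so the width is 2 − 1 = 1 and tw(G) ≤ 1. Since G has at least one edge (e.g. 7–0), it is not an edgeless graph, so tw(G) ≥ 1. Hence tw(G) = 1 exactly.

1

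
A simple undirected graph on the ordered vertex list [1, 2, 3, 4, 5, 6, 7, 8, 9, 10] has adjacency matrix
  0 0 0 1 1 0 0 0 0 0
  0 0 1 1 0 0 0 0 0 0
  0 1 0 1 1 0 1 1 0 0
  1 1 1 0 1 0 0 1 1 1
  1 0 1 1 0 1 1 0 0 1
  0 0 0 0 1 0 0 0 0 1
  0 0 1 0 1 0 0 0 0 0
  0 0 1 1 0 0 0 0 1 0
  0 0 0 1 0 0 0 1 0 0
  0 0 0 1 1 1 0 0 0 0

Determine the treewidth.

A width-2 tree decomposition is:
Bags: B1 = {4, 5, 10}  B2 = {5, 6, 10}  B3 = {3, 4, 5}  B4 = {1, 4, 5}  B5 = {3, 5, 7}  B6 = {2, 3, 4}  B7 = {3, 4, 8}  B8 = {4, 8, 9}
Tree: B1–B2, B1–B3, B1–B4, B3–B5, B3–B6, B3–B7, B7–B8
Every bag has size at most 3, so the width is 3 − 1 = 2 and tw(G) ≤ 2. Conversely, {1, 4, 5} is a clique of size 3, and the vertices of any clique must share a bag in every tree decomposition; so some bag has ≥ 3 vertices and tw(G) ≥ 2. Combining the bounds, tw(G) = 2.

2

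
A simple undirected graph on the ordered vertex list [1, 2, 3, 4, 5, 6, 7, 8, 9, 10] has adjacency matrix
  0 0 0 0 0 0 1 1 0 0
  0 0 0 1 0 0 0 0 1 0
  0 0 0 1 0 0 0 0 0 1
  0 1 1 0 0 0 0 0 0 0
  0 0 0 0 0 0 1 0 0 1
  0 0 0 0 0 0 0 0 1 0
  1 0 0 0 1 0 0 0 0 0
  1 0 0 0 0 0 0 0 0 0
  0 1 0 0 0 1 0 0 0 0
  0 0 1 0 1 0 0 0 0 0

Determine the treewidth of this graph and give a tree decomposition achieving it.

Every bag has size at most 2, so the width is 2 − 1 = 1 and tw(G) ≤ 1. Any graph with an edge has treewidth ≥ 1, and G has the edge 8–1. Combining the bounds, tw(G) = 1.

Treewidth 1.
One optimal decomposition is:
Bags: B1 = {1, 8}  B2 = {1, 7}  B3 = {5, 7}  B4 = {5, 10}  B5 = {3, 10}  B6 = {3, 4}  B7 = {2, 4}  B8 = {2, 9}  B9 = {6, 9}
Tree: B1–B2, B2–B3, B3–B4, B4–B5, B5–B6, B6–B7, B7–B8, B8–B9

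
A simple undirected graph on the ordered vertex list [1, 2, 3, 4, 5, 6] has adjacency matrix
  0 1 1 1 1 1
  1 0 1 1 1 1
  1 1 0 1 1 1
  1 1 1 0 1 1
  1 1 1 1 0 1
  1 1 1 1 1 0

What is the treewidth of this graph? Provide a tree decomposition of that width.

Treewidth 5.
One such decomposition:
Bags: B1 = {1, 2, 3, 4, 5, 6}
Tree: (single bag)

A single bag containing all 6 vertices is trivially a valid decomposition of width 5. For the lower bound, the 6 vertices {1, 2, 3, 4, 5, 6} are pairwise adjacent, and any tree decomposition puts a clique entirely inside one bag — forcing width ≥ 5. Hence tw(G) = 5 exactly.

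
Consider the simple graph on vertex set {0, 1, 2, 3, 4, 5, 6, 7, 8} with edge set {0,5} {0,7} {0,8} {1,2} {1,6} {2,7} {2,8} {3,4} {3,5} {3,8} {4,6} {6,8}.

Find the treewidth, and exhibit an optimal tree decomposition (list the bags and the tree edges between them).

The largest bag has 4 vertices, giving width 3; this decomposition certifies tw(G) ≤ 3. For the lower bound: the 4 vertex sets {0,5,7}, {3}, {8}, {1,2,4,6} are disjoint, each induces a connected subgraph, and every pair is joined by at least one edge of G. Contracting each set to a single vertex therefore yields K_{4} as a minor, and since treewidth is minor-monotone, tw(G) ≥ tw(K_{4}) = 3. Combining the bounds, tw(G) = 3.

Treewidth 3.
One optimal decomposition is:
Bags: B1 = {0, 3, 5, 7}  B2 = {0, 3, 7, 8}  B3 = {2, 3, 7, 8}  B4 = {2, 3, 4, 8}  B5 = {2, 4, 6, 8}  B6 = {1, 2, 4, 6}
Tree: B1–B2, B2–B3, B3–B4, B4–B5, B5–B6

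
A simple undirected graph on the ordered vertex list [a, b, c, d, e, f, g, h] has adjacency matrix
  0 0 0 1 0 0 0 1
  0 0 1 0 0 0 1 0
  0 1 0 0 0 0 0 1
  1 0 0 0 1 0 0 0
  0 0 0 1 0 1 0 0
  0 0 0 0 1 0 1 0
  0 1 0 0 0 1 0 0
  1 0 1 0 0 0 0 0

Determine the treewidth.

2

A width-2 tree decomposition is:
Bags: B1 = {d, e, f}  B2 = {d, f, g}  B3 = {b, d, g}  B4 = {b, c, d}  B5 = {c, d, h}  B6 = {a, d, h}
Tree: B1–B2, B2–B3, B3–B4, B4–B5, B5–B6
The largest bag has 3 vertices, giving width 2; this decomposition certifies tw(G) ≤ 2. The edges d–e–f–g–b–c–h–a–d form a cycle, so G is not a tree and its treewidth is at least 2. Hence tw(G) = 2 exactly.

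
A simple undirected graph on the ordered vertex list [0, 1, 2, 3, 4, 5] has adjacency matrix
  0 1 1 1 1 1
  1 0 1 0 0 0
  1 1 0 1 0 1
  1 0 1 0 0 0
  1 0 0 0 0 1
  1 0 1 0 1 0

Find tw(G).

2

A width-2 tree decomposition is:
Bags: B1 = {0, 2, 5}  B2 = {0, 2, 3}  B3 = {0, 1, 2}  B4 = {0, 4, 5}
Tree: B1–B2, B1–B3, B1–B4
Every bag has size at most 3, so the width is 3 − 1 = 2 and tw(G) ≤ 2. For the lower bound, the 3 vertices {0, 1, 2} are pairwise adjacent, and any tree decomposition puts a clique entirely inside one bag — forcing width ≥ 2. Combining the bounds, tw(G) = 2.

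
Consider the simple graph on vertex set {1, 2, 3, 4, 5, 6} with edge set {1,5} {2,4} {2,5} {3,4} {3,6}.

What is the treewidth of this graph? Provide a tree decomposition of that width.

Each bag holds 2 vertices, so the decomposition has width 1, which upper-bounds the treewidth. Any graph with an edge has treewidth ≥ 1, and G has the edge 6–3. Hence tw(G) = 1 exactly.

Treewidth 1.
One such decomposition:
Bags: B1 = {3, 6}  B2 = {3, 4}  B3 = {2, 4}  B4 = {2, 5}  B5 = {1, 5}
Tree: B1–B2, B2–B3, B3–B4, B4–B5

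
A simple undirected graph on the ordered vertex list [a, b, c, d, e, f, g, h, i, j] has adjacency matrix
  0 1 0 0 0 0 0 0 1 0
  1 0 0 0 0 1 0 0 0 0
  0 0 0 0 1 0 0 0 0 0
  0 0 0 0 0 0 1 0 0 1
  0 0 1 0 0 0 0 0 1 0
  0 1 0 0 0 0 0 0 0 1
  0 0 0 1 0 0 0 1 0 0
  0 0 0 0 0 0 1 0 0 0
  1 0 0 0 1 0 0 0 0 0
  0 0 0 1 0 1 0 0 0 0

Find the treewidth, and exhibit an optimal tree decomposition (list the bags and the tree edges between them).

Every bag has size at most 2, so the width is 2 − 1 = 1 and tw(G) ≤ 1. Any graph with an edge has treewidth ≥ 1, and G has the edge c–e. Hence tw(G) = 1 exactly.

Treewidth 1.
One such decomposition:
Bags: B1 = {c, e}  B2 = {e, i}  B3 = {a, i}  B4 = {a, b}  B5 = {b, f}  B6 = {f, j}  B7 = {d, j}  B8 = {d, g}  B9 = {g, h}
Tree: B1–B2, B2–B3, B3–B4, B4–B5, B5–B6, B6–B7, B7–B8, B8–B9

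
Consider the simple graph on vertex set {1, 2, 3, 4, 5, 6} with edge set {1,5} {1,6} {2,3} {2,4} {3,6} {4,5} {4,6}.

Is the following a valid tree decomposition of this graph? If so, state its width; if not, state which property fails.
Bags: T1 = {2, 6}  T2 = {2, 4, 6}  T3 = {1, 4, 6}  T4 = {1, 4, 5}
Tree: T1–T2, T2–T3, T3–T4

No — vertex 3 appears in no bag.

A tree decomposition must satisfy three properties: every vertex lies in some bag; for every edge, both endpoints lie together in some bag; and for every vertex, the bags containing it form a connected subtree. Here vertex 3 appears in no bag, so the decomposition is invalid.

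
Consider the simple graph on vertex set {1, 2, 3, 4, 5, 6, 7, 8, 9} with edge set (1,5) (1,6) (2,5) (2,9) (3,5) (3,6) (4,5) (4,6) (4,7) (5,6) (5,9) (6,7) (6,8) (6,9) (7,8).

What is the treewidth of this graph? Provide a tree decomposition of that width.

Treewidth 2.
One optimal decomposition is:
Bags: B1 = {1, 5, 6}  B2 = {4, 5, 6}  B3 = {5, 6, 9}  B4 = {2, 5, 9}  B5 = {3, 5, 6}  B6 = {4, 6, 7}  B7 = {6, 7, 8}
Tree: B1–B2, B2–B3, B3–B4, B2–B5, B2–B6, B6–B7

Each bag holds 3 vertices, so the decomposition has width 2, which upper-bounds the treewidth. For the lower bound, the 3 vertices {2, 5, 9} are pairwise adjacent, and any tree decomposition puts a clique entirely inside one bag — forcing width ≥ 2. Therefore the treewidth is 2.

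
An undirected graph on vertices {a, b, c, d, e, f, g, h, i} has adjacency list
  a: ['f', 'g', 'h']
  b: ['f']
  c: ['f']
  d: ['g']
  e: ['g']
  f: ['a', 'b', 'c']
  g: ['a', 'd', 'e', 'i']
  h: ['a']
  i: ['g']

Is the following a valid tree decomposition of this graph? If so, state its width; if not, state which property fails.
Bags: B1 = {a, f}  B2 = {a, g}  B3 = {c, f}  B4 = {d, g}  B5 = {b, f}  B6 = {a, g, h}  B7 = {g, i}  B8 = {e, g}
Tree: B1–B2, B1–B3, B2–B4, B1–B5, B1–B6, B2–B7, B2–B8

No — bags containing vertex g are not connected in the tree.

A tree decomposition must satisfy three properties: every vertex lies in some bag; for every edge, both endpoints lie together in some bag; and for every vertex, the bags containing it form a connected subtree. Here bags containing vertex g are not connected in the tree, so the decomposition is invalid.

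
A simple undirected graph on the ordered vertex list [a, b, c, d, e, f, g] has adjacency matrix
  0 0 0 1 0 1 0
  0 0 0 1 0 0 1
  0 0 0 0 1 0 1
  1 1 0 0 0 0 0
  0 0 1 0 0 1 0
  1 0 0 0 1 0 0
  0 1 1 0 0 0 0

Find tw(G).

2

A width-2 tree decomposition is:
Bags: B1 = {a, b, d}  B2 = {a, b, f}  B3 = {b, e, f}  B4 = {b, c, e}  B5 = {b, c, g}
Tree: B1–B2, B2–B3, B3–B4, B4–B5
Each bag holds 3 vertices, so the decomposition has width 2, which upper-bounds the treewidth. The edges b–d–a–f–e–c–g–b form a cycle, so G is not a tree and its treewidth is at least 2. The upper and lower bounds meet at 2, so that is the treewidth.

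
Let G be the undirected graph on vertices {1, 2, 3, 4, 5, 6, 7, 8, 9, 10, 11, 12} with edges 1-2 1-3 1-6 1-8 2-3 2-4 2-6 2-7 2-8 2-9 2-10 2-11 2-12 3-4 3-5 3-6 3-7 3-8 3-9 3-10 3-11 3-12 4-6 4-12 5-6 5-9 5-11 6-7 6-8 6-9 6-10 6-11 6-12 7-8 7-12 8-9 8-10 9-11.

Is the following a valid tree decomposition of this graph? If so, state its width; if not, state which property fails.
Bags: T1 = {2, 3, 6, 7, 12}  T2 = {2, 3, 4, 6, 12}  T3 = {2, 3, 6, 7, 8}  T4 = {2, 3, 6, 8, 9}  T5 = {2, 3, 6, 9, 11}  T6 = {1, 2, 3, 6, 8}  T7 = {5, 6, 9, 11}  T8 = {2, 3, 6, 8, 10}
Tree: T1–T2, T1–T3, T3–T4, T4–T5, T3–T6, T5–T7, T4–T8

A tree decomposition must satisfy three properties: every vertex lies in some bag; for every edge, both endpoints lie together in some bag; and for every vertex, the bags containing it form a connected subtree. Here edge (3,5) lies in no bag, so the decomposition is invalid.

No — edge (3,5) lies in no bag.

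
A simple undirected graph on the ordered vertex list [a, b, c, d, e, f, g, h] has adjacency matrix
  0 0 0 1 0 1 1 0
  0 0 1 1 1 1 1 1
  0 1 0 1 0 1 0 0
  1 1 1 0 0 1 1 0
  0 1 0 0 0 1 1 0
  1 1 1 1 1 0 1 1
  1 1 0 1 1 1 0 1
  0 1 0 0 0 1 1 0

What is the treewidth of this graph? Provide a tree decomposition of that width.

Treewidth 3.
One such decomposition:
Bags: B1 = {b, c, d, f}  B2 = {b, d, f, g}  B3 = {a, d, f, g}  B4 = {b, e, f, g}  B5 = {b, f, g, h}
Tree: B1–B2, B2–B3, B2–B4, B2–B5

Every bag has size at most 4, so the width is 4 − 1 = 3 and tw(G) ≤ 3. For the lower bound, the 4 vertices {a, d, f, g} are pairwise adjacent, and any tree decomposition puts a clique entirely inside one bag — forcing width ≥ 3. Combining the bounds, tw(G) = 3.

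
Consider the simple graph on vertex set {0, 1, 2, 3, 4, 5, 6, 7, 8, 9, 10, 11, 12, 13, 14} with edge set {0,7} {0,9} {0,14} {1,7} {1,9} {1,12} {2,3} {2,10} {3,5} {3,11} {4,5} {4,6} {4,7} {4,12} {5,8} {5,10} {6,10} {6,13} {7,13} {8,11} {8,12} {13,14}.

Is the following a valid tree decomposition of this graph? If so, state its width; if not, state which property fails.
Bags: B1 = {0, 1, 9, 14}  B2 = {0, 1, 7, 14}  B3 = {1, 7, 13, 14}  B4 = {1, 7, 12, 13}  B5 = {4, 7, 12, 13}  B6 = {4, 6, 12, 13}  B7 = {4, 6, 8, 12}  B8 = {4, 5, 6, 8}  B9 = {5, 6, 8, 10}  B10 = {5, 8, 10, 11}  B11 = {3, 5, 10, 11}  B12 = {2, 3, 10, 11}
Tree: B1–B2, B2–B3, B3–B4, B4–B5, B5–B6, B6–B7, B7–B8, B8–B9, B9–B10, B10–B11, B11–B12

Vertex coverage: the bags together contain {0, 1, 2, 3, 4, 5, 6, 7, 8, 9, 10, 11, 12, 13, 14}, the full vertex set. Edge coverage: each edge of G has both endpoints in at least one bag. Running intersection: for every vertex, the bags containing it form a connected subtree. All three properties hold, so this is a valid tree decomposition of width max|bag| − 1 = 3, and hence tw(G) ≤ 3.

Yes; width 3.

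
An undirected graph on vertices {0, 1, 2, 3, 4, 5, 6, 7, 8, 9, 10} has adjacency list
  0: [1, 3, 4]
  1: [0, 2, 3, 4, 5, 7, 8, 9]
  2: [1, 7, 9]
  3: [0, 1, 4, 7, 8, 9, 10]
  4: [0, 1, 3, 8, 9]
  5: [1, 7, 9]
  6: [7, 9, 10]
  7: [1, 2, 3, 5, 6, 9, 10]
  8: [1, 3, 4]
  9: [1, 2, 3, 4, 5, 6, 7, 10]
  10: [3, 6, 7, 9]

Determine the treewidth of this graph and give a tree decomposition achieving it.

Treewidth 3.
One optimal decomposition is:
Bags: B1 = {1, 2, 7, 9}  B2 = {1, 3, 7, 9}  B3 = {3, 7, 9, 10}  B4 = {1, 5, 7, 9}  B5 = {6, 7, 9, 10}  B6 = {1, 3, 4, 9}  B7 = {0, 1, 3, 4}  B8 = {1, 3, 4, 8}
Tree: B1–B2, B2–B3, B1–B4, B3–B5, B2–B6, B6–B7, B7–B8

Every bag has size at most 4, so the width is 4 − 1 = 3 and tw(G) ≤ 3. Conversely, {1, 2, 7, 9} is a clique of size 4, and the vertices of any clique must share a bag in every tree decomposition; so some bag has ≥ 4 vertices and tw(G) ≥ 3. Hence tw(G) = 3 exactly.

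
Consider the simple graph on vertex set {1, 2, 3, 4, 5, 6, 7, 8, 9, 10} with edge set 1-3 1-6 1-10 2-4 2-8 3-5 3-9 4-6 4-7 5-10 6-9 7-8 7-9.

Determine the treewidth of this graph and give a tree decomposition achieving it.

Every bag has size at most 3, so the width is 3 − 1 = 2 and tw(G) ≤ 2. Since 8–2–4–7–8 is a cycle in G, G is not acyclic. Forests are exactly the graphs of treewidth ≤ 1, so tw(G) ≥ 2. Therefore the treewidth is 2.

Treewidth 2.
One such decomposition:
Bags: B1 = {2, 7, 8}  B2 = {2, 4, 7}  B3 = {4, 7, 9}  B4 = {4, 6, 9}  B5 = {3, 6, 9}  B6 = {1, 3, 6}  B7 = {1, 3, 5}  B8 = {1, 5, 10}
Tree: B1–B2, B2–B3, B3–B4, B4–B5, B5–B6, B6–B7, B7–B8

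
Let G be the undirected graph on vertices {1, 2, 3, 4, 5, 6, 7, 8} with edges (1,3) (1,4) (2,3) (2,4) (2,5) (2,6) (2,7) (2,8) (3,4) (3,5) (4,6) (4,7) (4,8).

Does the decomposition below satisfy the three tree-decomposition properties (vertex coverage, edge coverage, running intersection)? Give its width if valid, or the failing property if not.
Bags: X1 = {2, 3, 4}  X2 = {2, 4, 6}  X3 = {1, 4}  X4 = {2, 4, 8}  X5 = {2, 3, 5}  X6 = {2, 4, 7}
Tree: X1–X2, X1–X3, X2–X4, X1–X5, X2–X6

No — edge (3,1) lies in no bag.

A tree decomposition must satisfy three properties: every vertex lies in some bag; for every edge, both endpoints lie together in some bag; and for every vertex, the bags containing it form a connected subtree. Here edge (3,1) lies in no bag, so the decomposition is invalid.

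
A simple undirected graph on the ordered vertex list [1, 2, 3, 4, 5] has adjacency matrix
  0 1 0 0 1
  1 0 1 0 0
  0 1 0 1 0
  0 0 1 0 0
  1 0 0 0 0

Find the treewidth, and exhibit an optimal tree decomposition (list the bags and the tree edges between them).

Treewidth 1.
One such decomposition:
Bags: B1 = {1, 5}  B2 = {1, 2}  B3 = {2, 3}  B4 = {3, 4}
Tree: B1–B2, B2–B3, B3–B4

The largest bag has 2 vertices, giving width 1; this decomposition certifies tw(G) ≤ 1. G has an edge, so its treewidth is at least 1. The upper and lower bounds meet at 1, so that is the treewidth.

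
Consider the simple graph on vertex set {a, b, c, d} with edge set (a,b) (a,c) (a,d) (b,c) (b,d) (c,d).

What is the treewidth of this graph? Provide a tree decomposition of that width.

Treewidth 3.
Bags: B1 = {a, b, c, d}
Tree: (single bag)

With just one bag of size 4, the width is 4 − 1 = 3, so tw(G) ≤ 3. For the lower bound, the 4 vertices {a, b, c, d} are pairwise adjacent, and any tree decomposition puts a clique entirely inside one bag — forcing width ≥ 3. The upper and lower bounds meet at 3, so that is the treewidth.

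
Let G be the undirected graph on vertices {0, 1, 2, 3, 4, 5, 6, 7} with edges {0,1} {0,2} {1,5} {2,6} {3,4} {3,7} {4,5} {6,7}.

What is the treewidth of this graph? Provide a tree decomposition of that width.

Treewidth 2.
Bags: B1 = {0, 1, 2}  B2 = {1, 2, 6}  B3 = {1, 6, 7}  B4 = {1, 3, 7}  B5 = {1, 3, 4}  B6 = {1, 4, 5}
Tree: B1–B2, B2–B3, B3–B4, B4–B5, B5–B6

Each bag holds 3 vertices, so the decomposition has width 2, which upper-bounds the treewidth. Since 1–0–2–6–7–3–4–5–1 is a cycle in G, G is not acyclic. Forests are exactly the graphs of treewidth ≤ 1, so tw(G) ≥ 2. The upper and lower bounds meet at 2, so that is the treewidth.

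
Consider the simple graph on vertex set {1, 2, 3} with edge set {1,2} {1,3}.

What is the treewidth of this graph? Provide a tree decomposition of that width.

Treewidth 1.
One optimal decomposition is:
Bags: B1 = {1, 2}  B2 = {1, 3}
Tree: B1–B2

The largest bag has 2 vertices, giving width 1; this decomposition certifies tw(G) ≤ 1. G has an edge, so its treewidth is at least 1. Combining the bounds, tw(G) = 1.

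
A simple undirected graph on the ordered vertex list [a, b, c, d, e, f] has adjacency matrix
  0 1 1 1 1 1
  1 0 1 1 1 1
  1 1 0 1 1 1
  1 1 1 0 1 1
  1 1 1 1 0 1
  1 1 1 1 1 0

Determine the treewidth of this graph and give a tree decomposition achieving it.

With just one bag of size 6, the width is 6 − 1 = 5, so tw(G) ≤ 5. On the other hand G contains the 6-clique {a, b, c, d, e, f}. A clique must lie in a single bag of any decomposition, so no decomposition can have width below 5. Therefore the treewidth is 5.

Treewidth 5.
One such decomposition:
Bags: B1 = {a, b, c, d, e, f}
Tree: (single bag)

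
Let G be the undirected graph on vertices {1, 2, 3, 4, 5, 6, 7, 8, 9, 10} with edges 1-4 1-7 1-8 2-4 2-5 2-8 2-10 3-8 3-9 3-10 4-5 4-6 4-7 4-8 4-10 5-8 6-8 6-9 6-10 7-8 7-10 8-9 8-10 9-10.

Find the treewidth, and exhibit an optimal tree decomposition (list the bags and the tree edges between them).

Each bag holds 4 vertices, so the decomposition has width 3, which upper-bounds the treewidth. On the other hand G contains the 4-clique {3, 8, 9, 10}. A clique must lie in a single bag of any decomposition, so no decomposition can have width below 3. Combining the bounds, tw(G) = 3.

Treewidth 3.
One optimal decomposition is:
Bags: B1 = {6, 8, 9, 10}  B2 = {3, 8, 9, 10}  B3 = {4, 6, 8, 10}  B4 = {4, 7, 8, 10}  B5 = {1, 4, 7, 8}  B6 = {2, 4, 8, 10}  B7 = {2, 4, 5, 8}
Tree: B1–B2, B1–B3, B3–B4, B4–B5, B4–B6, B6–B7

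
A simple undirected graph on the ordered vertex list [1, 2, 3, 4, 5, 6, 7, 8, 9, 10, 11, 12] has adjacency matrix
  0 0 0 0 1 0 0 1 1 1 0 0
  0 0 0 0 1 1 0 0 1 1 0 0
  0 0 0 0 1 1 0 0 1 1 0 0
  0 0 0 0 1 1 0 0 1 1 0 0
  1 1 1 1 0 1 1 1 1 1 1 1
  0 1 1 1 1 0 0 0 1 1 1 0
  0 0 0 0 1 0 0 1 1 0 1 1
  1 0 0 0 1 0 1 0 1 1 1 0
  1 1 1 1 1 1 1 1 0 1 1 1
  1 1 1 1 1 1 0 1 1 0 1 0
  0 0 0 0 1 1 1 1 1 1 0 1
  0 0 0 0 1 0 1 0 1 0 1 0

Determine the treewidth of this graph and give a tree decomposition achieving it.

Treewidth 4.
Bags: B1 = {5, 8, 9, 10, 11}  B2 = {5, 7, 8, 9, 11}  B3 = {1, 5, 8, 9, 10}  B4 = {5, 6, 9, 10, 11}  B5 = {4, 5, 6, 9, 10}  B6 = {2, 5, 6, 9, 10}  B7 = {5, 7, 9, 11, 12}  B8 = {3, 5, 6, 9, 10}
Tree: B1–B2, B1–B3, B1–B4, B4–B5, B5–B6, B2–B7, B4–B8

The largest bag has 5 vertices, giving width 4; this decomposition certifies tw(G) ≤ 4. For the lower bound, the 5 vertices {1, 5, 8, 9, 10} are pairwise adjacent, and any tree decomposition puts a clique entirely inside one bag — forcing width ≥ 4. Therefore the treewidth is 4.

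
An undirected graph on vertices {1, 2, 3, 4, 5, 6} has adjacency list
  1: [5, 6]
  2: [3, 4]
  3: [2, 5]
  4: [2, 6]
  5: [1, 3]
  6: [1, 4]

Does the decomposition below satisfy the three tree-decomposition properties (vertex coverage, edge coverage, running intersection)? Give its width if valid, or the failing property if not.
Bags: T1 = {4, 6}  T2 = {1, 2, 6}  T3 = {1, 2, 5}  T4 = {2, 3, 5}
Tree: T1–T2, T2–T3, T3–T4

No — edge (2,4) lies in no bag.

A tree decomposition must satisfy three properties: every vertex lies in some bag; for every edge, both endpoints lie together in some bag; and for every vertex, the bags containing it form a connected subtree. Here edge (2,4) lies in no bag, so the decomposition is invalid.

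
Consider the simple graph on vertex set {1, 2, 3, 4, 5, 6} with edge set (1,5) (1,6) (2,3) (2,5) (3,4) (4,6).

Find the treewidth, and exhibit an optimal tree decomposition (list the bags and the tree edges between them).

Each bag holds 3 vertices, so the decomposition has width 2, which upper-bounds the treewidth. For the lower bound, G contains the cycle 3–2–5–1–6–4–3, so G is not a forest; only forests have treewidth ≤ 1, hence tw(G) ≥ 2. Hence tw(G) = 2 exactly.

Treewidth 2.
One such decomposition:
Bags: B1 = {2, 3, 5}  B2 = {1, 3, 5}  B3 = {1, 3, 6}  B4 = {3, 4, 6}
Tree: B1–B2, B2–B3, B3–B4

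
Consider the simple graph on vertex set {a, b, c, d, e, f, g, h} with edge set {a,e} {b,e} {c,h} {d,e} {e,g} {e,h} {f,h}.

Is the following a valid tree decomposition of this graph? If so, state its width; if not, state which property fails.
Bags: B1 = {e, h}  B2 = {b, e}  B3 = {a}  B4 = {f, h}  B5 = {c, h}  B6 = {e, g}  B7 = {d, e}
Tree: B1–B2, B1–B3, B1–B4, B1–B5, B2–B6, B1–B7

A tree decomposition must satisfy three properties: every vertex lies in some bag; for every edge, both endpoints lie together in some bag; and for every vertex, the bags containing it form a connected subtree. Here edge (e,a) lies in no bag, so the decomposition is invalid.

No — edge (e,a) lies in no bag.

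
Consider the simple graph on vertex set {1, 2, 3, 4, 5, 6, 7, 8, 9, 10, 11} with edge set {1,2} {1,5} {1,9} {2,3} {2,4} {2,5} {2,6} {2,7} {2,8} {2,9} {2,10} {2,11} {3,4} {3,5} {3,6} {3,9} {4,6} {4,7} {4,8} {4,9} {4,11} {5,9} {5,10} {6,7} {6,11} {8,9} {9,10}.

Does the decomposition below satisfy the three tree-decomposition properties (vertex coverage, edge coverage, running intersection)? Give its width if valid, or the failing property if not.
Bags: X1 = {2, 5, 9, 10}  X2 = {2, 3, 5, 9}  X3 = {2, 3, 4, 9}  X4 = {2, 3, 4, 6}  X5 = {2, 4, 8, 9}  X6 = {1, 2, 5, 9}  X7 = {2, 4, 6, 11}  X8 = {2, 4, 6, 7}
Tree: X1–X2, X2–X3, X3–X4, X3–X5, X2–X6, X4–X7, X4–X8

Yes; width 3.

Checking the three conditions: (i) the bags cover all of {1, 2, 3, 4, 5, 6, 7, 8, 9, 10, 11}; (ii) for each edge, some bag contains both endpoints; (iii) the bags containing any fixed vertex form a subtree. All hold, so the decomposition is valid with width 4 − 1 = 3.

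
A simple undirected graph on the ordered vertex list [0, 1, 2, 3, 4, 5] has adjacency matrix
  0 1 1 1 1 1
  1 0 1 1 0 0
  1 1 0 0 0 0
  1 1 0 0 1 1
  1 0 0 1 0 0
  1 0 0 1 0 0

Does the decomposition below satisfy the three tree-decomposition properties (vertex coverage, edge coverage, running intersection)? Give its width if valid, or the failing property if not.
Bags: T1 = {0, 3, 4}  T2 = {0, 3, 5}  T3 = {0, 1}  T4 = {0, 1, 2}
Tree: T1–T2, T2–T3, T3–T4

No — edge (3,1) lies in no bag.

A tree decomposition must satisfy three properties: every vertex lies in some bag; for every edge, both endpoints lie together in some bag; and for every vertex, the bags containing it form a connected subtree. Here edge (3,1) lies in no bag, so the decomposition is invalid.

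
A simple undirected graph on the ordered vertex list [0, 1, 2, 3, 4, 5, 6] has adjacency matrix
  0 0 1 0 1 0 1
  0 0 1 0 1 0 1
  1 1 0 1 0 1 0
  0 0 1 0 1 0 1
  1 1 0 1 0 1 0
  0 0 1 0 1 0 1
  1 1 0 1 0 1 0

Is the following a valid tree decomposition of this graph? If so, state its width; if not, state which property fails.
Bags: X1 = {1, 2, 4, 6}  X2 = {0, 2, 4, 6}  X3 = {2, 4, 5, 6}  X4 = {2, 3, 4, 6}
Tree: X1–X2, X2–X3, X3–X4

Checking the three conditions: (i) the bags cover all of {0, 1, 2, 3, 4, 5, 6}; (ii) for each edge, some bag contains both endpoints; (iii) the bags containing any fixed vertex form a subtree. All hold, so the decomposition is valid with width 4 − 1 = 3.

Yes; width 3.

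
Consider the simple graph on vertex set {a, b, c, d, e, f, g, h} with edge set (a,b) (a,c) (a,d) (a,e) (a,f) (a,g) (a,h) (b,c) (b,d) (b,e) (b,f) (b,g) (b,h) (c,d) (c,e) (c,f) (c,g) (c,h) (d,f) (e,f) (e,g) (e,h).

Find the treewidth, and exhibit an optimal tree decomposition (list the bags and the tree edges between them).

Every bag has size at most 5, so the width is 5 − 1 = 4 and tw(G) ≤ 4. For the lower bound, the 5 vertices {a, b, c, d, f} are pairwise adjacent, and any tree decomposition puts a clique entirely inside one bag — forcing width ≥ 4. The upper and lower bounds meet at 4, so that is the treewidth.

Treewidth 4.
Bags: B1 = {a, b, c, d, f}  B2 = {a, b, c, e, f}  B3 = {a, b, c, e, h}  B4 = {a, b, c, e, g}
Tree: B1–B2, B2–B3, B2–B4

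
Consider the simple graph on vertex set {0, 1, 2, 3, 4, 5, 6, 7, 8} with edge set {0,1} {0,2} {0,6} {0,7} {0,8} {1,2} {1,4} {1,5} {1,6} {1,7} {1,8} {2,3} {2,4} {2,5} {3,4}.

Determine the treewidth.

A width-2 tree decomposition is:
Bags: B1 = {1, 2, 4}  B2 = {0, 1, 2}  B3 = {0, 1, 8}  B4 = {0, 1, 7}  B5 = {1, 2, 5}  B6 = {0, 1, 6}  B7 = {2, 3, 4}
Tree: B1–B2, B2–B3, B3–B4, B2–B5, B2–B6, B1–B7
Each bag holds 3 vertices, so the decomposition has width 2, which upper-bounds the treewidth. On the other hand G contains the 3-clique {0, 1, 8}. A clique must lie in a single bag of any decomposition, so no decomposition can have width below 2. Combining the bounds, tw(G) = 2.

2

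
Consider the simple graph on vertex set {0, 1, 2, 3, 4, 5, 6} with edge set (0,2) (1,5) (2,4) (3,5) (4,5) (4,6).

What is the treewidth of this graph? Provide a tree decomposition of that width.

Treewidth 1.
One such decomposition:
Bags: B1 = {4, 5}  B2 = {1, 5}  B3 = {2, 4}  B4 = {0, 2}  B5 = {3, 5}  B6 = {4, 6}
Tree: B1–B2, B1–B3, B3–B4, B1–B5, B3–B6

Each bag holds 2 vertices, so the decomposition has width 1, which upper-bounds the treewidth. Any graph with an edge has treewidth ≥ 1, and G has the edge 4–5. Combining the bounds, tw(G) = 1.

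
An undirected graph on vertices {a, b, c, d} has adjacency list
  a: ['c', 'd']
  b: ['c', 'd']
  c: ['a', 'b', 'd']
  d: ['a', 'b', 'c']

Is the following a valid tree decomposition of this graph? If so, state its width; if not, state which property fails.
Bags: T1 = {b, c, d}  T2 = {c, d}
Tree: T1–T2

A tree decomposition must satisfy three properties: every vertex lies in some bag; for every edge, both endpoints lie together in some bag; and for every vertex, the bags containing it form a connected subtree. Here vertex a appears in no bag, so the decomposition is invalid.

No — vertex a appears in no bag.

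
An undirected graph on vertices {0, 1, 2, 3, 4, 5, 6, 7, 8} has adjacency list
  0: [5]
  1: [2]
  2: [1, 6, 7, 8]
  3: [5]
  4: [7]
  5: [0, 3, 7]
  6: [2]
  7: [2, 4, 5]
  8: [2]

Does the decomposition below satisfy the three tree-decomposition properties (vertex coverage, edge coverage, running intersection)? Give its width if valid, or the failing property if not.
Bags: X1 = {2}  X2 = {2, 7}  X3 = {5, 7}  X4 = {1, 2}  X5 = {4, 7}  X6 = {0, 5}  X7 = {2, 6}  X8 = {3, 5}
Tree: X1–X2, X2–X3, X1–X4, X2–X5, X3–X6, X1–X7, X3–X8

A tree decomposition must satisfy three properties: every vertex lies in some bag; for every edge, both endpoints lie together in some bag; and for every vertex, the bags containing it form a connected subtree. Here vertex 8 appears in no bag, so the decomposition is invalid.

No — vertex 8 appears in no bag.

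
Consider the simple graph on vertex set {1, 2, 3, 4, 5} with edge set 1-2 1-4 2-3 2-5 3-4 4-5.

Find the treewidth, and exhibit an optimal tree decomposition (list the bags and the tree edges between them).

Each bag holds 3 vertices, so the decomposition has width 2, which upper-bounds the treewidth. Since 5–2–3–4–5 is a cycle in G, G is not acyclic. Forests are exactly the graphs of treewidth ≤ 1, so tw(G) ≥ 2. Combining the bounds, tw(G) = 2.

Treewidth 2.
One such decomposition:
Bags: B1 = {2, 4, 5}  B2 = {2, 3, 4}  B3 = {1, 2, 4}
Tree: B1–B2, B2–B3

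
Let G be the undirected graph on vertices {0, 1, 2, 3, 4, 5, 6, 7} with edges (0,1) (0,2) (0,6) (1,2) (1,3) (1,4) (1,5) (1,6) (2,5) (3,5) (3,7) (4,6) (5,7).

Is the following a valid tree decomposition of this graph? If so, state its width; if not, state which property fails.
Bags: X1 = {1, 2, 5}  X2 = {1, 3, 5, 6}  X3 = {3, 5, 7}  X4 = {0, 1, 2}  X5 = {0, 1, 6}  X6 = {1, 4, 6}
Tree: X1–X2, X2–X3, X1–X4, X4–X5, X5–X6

No — bags containing vertex 6 are not connected in the tree.

A tree decomposition must satisfy three properties: every vertex lies in some bag; for every edge, both endpoints lie together in some bag; and for every vertex, the bags containing it form a connected subtree. Here bags containing vertex 6 are not connected in the tree, so the decomposition is invalid.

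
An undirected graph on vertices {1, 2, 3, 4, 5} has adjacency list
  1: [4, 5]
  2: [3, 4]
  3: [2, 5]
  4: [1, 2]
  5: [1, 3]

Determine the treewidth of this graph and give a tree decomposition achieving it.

Every bag has size at most 3, so the width is 3 − 1 = 2 and tw(G) ≤ 2. The edges 3–5–1–4–2–3 form a cycle, so G is not a tree and its treewidth is at least 2. Therefore the treewidth is 2.

Treewidth 2.
One optimal decomposition is:
Bags: B1 = {1, 3, 5}  B2 = {1, 3, 4}  B3 = {2, 3, 4}
Tree: B1–B2, B2–B3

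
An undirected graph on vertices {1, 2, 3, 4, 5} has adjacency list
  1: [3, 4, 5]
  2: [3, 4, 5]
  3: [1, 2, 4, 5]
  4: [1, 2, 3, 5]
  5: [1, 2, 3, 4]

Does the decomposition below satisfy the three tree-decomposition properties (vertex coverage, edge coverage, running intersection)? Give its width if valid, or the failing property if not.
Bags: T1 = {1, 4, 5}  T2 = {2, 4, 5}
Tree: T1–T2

No — vertex 3 appears in no bag.

A tree decomposition must satisfy three properties: every vertex lies in some bag; for every edge, both endpoints lie together in some bag; and for every vertex, the bags containing it form a connected subtree. Here vertex 3 appears in no bag, so the decomposition is invalid.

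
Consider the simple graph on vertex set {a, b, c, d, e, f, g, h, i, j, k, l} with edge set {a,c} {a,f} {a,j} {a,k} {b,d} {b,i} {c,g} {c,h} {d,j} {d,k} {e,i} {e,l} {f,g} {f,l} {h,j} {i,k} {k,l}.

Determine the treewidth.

A width-3 tree decomposition is:
Bags: B1 = {b, d, e, i}  B2 = {d, e, i, k}  B3 = {d, e, k, l}  B4 = {d, j, k, l}  B5 = {a, j, k, l}  B6 = {a, f, j, l}  B7 = {a, f, h, j}  B8 = {a, c, f, h}  B9 = {c, f, g, h}
Tree: B1–B2, B2–B3, B3–B4, B4–B5, B5–B6, B6–B7, B7–B8, B8–B9
Every bag has size at most 4, so the width is 4 − 1 = 3 and tw(G) ≤ 3. For the lower bound: the 4 vertex sets {b,e,i}, {d}, {k}, {a,f,j,l} are disjoint, each induces a connected subgraph, and every pair is joined by at least one edge of G. Contracting each set to a single vertex therefore yields K_{4} as a minor, and since treewidth is minor-monotone, tw(G) ≥ tw(K_{4}) = 3. Therefore the treewidth is 3.

3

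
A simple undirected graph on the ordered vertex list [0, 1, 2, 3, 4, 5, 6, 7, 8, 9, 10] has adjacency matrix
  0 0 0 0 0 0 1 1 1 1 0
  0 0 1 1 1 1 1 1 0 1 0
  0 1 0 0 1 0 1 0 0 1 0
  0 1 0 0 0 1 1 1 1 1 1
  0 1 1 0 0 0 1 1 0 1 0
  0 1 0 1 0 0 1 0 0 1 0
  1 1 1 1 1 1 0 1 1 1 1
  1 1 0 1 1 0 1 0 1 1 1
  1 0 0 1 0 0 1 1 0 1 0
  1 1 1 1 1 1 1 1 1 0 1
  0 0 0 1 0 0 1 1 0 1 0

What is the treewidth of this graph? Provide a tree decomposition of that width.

Treewidth 4.
One optimal decomposition is:
Bags: B1 = {3, 6, 7, 9, 10}  B2 = {1, 3, 6, 7, 9}  B3 = {3, 6, 7, 8, 9}  B4 = {1, 3, 5, 6, 9}  B5 = {0, 6, 7, 8, 9}  B6 = {1, 4, 6, 7, 9}  B7 = {1, 2, 4, 6, 9}
Tree: B1–B2, B2–B3, B2–B4, B3–B5, B2–B6, B6–B7

Each bag holds 5 vertices, so the decomposition has width 4, which upper-bounds the treewidth. Conversely, {1, 2, 4, 6, 9} is a clique of size 5, and the vertices of any clique must share a bag in every tree decomposition; so some bag has ≥ 5 vertices and tw(G) ≥ 4. Combining the bounds, tw(G) = 4.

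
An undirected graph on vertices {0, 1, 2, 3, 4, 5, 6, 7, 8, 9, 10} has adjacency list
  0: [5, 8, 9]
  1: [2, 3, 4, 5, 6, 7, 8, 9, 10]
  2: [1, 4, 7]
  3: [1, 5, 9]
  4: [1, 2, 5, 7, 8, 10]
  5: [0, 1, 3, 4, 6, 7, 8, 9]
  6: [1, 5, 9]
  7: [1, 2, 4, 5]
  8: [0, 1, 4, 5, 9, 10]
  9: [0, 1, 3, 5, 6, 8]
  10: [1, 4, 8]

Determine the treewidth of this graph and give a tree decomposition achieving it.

Treewidth 3.
Bags: B1 = {1, 4, 5, 7}  B2 = {1, 2, 4, 7}  B3 = {1, 4, 5, 8}  B4 = {1, 5, 8, 9}  B5 = {1, 3, 5, 9}  B6 = {0, 5, 8, 9}  B7 = {1, 5, 6, 9}  B8 = {1, 4, 8, 10}
Tree: B1–B2, B1–B3, B3–B4, B4–B5, B4–B6, B5–B7, B3–B8

Each bag holds 4 vertices, so the decomposition has width 3, which upper-bounds the treewidth. Conversely, {0, 5, 8, 9} is a clique of size 4, and the vertices of any clique must share a bag in every tree decomposition; so some bag has ≥ 4 vertices and tw(G) ≥ 3. Hence tw(G) = 3 exactly.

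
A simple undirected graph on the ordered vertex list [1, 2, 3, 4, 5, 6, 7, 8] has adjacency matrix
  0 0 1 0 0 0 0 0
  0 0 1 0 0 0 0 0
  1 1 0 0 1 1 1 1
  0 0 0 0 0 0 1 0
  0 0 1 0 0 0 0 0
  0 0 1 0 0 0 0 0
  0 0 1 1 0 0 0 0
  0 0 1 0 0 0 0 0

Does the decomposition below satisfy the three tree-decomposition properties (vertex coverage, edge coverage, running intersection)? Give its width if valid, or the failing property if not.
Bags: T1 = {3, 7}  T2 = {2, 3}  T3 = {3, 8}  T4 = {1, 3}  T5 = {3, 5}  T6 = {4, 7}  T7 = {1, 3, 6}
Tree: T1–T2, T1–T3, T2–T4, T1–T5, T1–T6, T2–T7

No — bags containing vertex 1 are not connected in the tree.

A tree decomposition must satisfy three properties: every vertex lies in some bag; for every edge, both endpoints lie together in some bag; and for every vertex, the bags containing it form a connected subtree. Here bags containing vertex 1 are not connected in the tree, so the decomposition is invalid.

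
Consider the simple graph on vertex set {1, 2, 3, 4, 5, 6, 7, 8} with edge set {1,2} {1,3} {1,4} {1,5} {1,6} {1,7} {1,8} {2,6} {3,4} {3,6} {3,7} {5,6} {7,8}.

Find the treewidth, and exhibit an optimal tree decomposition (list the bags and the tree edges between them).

Each bag holds 3 vertices, so the decomposition has width 2, which upper-bounds the treewidth. For the lower bound, the 3 vertices {1, 7, 8} are pairwise adjacent, and any tree decomposition puts a clique entirely inside one bag — forcing width ≥ 2. Combining the bounds, tw(G) = 2.

Treewidth 2.
One such decomposition:
Bags: B1 = {1, 3, 6}  B2 = {1, 2, 6}  B3 = {1, 5, 6}  B4 = {1, 3, 4}  B5 = {1, 3, 7}  B6 = {1, 7, 8}
Tree: B1–B2, B2–B3, B1–B4, B1–B5, B5–B6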